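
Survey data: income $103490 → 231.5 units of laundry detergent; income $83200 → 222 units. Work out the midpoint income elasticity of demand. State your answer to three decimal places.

0.193

ΔQ = 222 − 231.5 = -9.5; midpoint Q̄ = (231.5 + 222)/2 = 226.75.
ΔI = 83200 − 103490 = -20290; midpoint Ī = (103490 + 83200)/2 = 93345.
η = (ΔQ/Q̄) ÷ (ΔI/Ī) = (-9.5/226.75) ÷ (-20290/93345) = 0.193.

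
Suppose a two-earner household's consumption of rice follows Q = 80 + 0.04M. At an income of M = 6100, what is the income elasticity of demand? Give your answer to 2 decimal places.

0.75

At M = 6100: Q = 324.000.
dQ/dM = 0.04.
η = (dQ/dM)·(M/Q) = 0.04 × (6100/324.000) = 0.75.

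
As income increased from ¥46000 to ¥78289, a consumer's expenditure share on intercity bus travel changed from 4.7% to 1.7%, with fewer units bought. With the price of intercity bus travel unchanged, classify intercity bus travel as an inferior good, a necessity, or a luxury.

inferior good

Quantity demanded falls as income rises, so η < 0.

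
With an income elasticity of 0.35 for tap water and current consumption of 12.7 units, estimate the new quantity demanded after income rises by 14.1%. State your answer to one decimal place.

13.3

%ΔQ ≈ η × %ΔI = 0.35 × 14.1% = 4.935%.
New Q ≈ 12.7 × (1 + 0.04935) = 13.3.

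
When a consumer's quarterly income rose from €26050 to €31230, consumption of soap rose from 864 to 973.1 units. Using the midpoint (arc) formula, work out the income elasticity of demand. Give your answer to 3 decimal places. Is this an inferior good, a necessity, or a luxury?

0.657 (necessity)

ΔQ = 973.1 − 864 = 109.1; midpoint Q̄ = (864 + 973.1)/2 = 918.55.
ΔI = 31230 − 26050 = 5180; midpoint Ī = (26050 + 31230)/2 = 28640.
η = (ΔQ/Q̄) ÷ (ΔI/Ī) = (109.1/918.55) ÷ (5180/28640) = 0.657.
0 < η < 1 ⇒ necessity.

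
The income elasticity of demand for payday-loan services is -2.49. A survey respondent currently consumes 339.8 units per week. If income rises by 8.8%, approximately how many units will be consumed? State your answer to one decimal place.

265.3

%ΔQ ≈ η × %ΔI = -2.49 × 8.8% = -21.912%.
New Q ≈ 339.8 × (1 − 0.21912) = 265.3.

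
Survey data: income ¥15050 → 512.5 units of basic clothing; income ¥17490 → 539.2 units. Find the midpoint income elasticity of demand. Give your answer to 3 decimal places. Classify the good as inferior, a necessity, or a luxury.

ΔQ = 539.2 − 512.5 = 26.7; midpoint Q̄ = (512.5 + 539.2)/2 = 525.85.
ΔI = 17490 − 15050 = 2440; midpoint Ī = (15050 + 17490)/2 = 16270.
η = (ΔQ/Q̄) ÷ (ΔI/Ī) = (26.7/525.85) ÷ (2440/16270) = 0.339.
0 < η < 1 ⇒ necessity.

0.339 (necessity)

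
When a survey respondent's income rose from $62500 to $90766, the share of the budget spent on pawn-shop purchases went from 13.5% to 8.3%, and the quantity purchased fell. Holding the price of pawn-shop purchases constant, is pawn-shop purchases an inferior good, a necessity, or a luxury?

inferior good

Quantity demanded falls as income rises, so η < 0.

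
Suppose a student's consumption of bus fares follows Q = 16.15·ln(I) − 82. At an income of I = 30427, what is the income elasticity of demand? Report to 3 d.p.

At I = 30427: Q = 84.718.
dQ/dI = 16.15/I = 0.000530779 at this income.
η = (dQ/dI)·(I/Q) = 0.000530779 × (30427/84.718) = 0.191.

0.191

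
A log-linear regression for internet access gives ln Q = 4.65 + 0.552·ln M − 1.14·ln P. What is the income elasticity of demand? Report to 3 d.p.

0.552

In a log-linear demand, the coefficient on ln M is the income elasticity.
So η = 0.552.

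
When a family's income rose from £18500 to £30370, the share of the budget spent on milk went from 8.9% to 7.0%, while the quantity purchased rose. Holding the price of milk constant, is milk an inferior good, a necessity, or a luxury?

necessity

Quantity rises but the budget share falls as income rises, so 0 < η < 1.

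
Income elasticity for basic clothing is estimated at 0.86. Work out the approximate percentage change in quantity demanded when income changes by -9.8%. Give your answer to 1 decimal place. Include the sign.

-8.4%

%ΔQ ≈ η × %ΔI = 0.86 × (-9.8%) = -8.4%.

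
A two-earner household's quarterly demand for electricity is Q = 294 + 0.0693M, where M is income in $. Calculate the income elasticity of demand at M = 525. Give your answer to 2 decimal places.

At M = 525: Q = 330.383.
dQ/dM = 0.0693.
η = (dQ/dM)·(M/Q) = 0.0693 × (525/330.383) = 0.11.

0.11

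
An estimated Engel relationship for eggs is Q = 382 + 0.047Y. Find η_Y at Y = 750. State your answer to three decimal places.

0.084

At Y = 750: Q = 417.250.
dQ/dY = 0.047.
η = (dQ/dY)·(Y/Q) = 0.047 × (750/417.250) = 0.084.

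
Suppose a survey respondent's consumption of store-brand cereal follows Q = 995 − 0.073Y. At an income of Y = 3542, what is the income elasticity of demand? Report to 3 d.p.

At Y = 3542: Q = 736.434.
dQ/dY = −0.073.
η = (dQ/dY)·(Y/Q) = -0.073 × (3542/736.434) = -0.351.

-0.351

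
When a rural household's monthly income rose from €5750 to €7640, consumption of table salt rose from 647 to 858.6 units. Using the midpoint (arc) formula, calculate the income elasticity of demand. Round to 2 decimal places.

ΔQ = 858.6 − 647 = 211.6; midpoint Q̄ = (647 + 858.6)/2 = 752.8.
ΔI = 7640 − 5750 = 1890; midpoint Ī = (5750 + 7640)/2 = 6695.
η = (ΔQ/Q̄) ÷ (ΔI/Ī) = (211.6/752.8) ÷ (1890/6695) = 1.00.

1.00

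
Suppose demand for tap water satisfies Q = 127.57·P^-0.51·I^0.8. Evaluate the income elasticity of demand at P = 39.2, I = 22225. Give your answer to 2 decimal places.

For a multiplicative demand Q = A·P^α·I^β, the income elasticity is β everywhere.
Here β = 0.8, so η = 0.80.

0.80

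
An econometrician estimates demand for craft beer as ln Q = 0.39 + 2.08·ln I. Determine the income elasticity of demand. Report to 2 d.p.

In a log-linear demand, the coefficient on ln I is the income elasticity.
So η = 2.08.

2.08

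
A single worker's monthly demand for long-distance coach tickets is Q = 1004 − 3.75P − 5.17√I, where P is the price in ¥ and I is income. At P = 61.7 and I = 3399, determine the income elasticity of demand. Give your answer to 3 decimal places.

-0.320

At P = 61.7, I = 3399: Q = 471.209.
Holding P constant, ∂Q/∂I = -5.17/(2√I) = -0.0443389.
η_I = (∂Q/∂I)·(I/Q) = -0.0443389 × (3399/471.209) = -0.320.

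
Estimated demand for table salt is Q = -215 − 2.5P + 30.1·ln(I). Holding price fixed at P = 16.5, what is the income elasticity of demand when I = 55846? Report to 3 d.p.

At P = 16.5, I = 55846: Q = 72.754.
Holding P constant, ∂Q/∂I = 30.1/I = 0.000538982.
η_I = (∂Q/∂I)·(I/Q) = 0.000538982 × (55846/72.754) = 0.414.

0.414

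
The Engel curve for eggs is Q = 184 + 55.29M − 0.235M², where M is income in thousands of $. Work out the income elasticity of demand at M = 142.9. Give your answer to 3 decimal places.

-0.516

At M = 142.9: Q = 3286.1447.
dQ/dM = 55.29 − 0.47M = -11.87300.
η = (dQ/dM)·(M/Q) = -11.87300 × (142.9/3286.1447) = -0.516.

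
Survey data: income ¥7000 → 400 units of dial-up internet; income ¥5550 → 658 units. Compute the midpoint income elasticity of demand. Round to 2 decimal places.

ΔQ = 658 − 400 = 258; midpoint Q̄ = (400 + 658)/2 = 529.
ΔI = 5550 − 7000 = -1450; midpoint Ī = (7000 + 5550)/2 = 6275.
η = (ΔQ/Q̄) ÷ (ΔI/Ī) = (258/529) ÷ (-1450/6275) = -2.11.

-2.11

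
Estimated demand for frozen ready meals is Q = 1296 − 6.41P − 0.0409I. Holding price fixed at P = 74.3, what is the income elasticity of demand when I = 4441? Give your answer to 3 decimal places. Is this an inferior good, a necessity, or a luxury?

-0.285 (inferior good)

At P = 74.3, I = 4441: Q = 638.100.
Holding P constant, ∂Q/∂I = −0.0409.
η_I = (∂Q/∂I)·(I/Q) = -0.0409 × (4441/638.100) = -0.285.
Since η < 0, this is an inferior good.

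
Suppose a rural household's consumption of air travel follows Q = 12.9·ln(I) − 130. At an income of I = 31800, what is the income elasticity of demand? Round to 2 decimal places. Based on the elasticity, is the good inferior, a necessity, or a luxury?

At I = 31800: Q = 3.737.
dQ/dI = 12.9/I = 0.00040566 at this income.
η = (dQ/dI)·(I/Q) = 0.00040566 × (31800/3.737) = 3.45.
Since η > 1, the good is a luxury.

3.45 (luxury)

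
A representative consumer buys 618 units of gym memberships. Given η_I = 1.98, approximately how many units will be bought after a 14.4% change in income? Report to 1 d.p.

%ΔQ ≈ η × %ΔI = 1.98 × 14.4% = 28.512%.
New Q ≈ 618 × (1 + 0.28512) = 794.2.

794.2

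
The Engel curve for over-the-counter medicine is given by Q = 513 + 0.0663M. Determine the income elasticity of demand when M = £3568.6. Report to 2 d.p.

At M = 3568.6: Q = 749.598.
dQ/dM = 0.0663.
η = (dQ/dM)·(M/Q) = 0.0663 × (3568.6/749.598) = 0.32.

0.32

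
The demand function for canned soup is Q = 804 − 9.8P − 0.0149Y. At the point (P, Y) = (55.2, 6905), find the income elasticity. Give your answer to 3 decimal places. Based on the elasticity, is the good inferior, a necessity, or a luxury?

-0.642 (inferior good)

At P = 55.2, Y = 6905: Q = 160.155.
Holding P constant, ∂Q/∂Y = −0.0149.
η_Y = (∂Q/∂Y)·(Y/Q) = -0.0149 × (6905/160.155) = -0.642.
Since η < 0, this is an inferior good.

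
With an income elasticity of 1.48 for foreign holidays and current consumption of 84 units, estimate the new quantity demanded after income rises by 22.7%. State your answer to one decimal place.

112.2

%ΔQ ≈ η × %ΔI = 1.48 × 22.7% = 33.596%.
New Q ≈ 84 × (1 + 0.33596) = 112.2.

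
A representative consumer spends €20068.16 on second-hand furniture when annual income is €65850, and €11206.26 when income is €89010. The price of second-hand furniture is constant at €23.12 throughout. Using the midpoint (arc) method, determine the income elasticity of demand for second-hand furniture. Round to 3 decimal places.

-1.895

With a constant price, Q₁ = 20068.16/23.12 = 868.000 and Q₂ = 11206.26/23.12 = 484.700 (equivalently, work directly with expenditure since P cancels).
Midpoint %ΔQ = (11206.26 − 20068.16)/15637.21 = -0.56672; midpoint %ΔI = (89010 − 65850)/77430 = 0.29911.
η = -0.56672 / 0.29911 = -1.895.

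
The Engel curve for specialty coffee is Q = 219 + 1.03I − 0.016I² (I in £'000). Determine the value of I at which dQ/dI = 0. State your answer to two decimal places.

dQ/dI = 1.03 − 0.032I.
The good is inferior where dQ/dI < 0. Setting dQ/dI = 0 gives I = 1.03 / 0.032 = 32.19.

32.19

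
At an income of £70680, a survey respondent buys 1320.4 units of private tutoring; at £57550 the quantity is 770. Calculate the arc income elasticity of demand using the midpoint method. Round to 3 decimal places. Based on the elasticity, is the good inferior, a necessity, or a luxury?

2.571 (luxury)

ΔQ = 770 − 1320.4 = -550.4; midpoint Q̄ = (1320.4 + 770)/2 = 1045.2.
ΔI = 57550 − 70680 = -13130; midpoint Ī = (70680 + 57550)/2 = 64115.
η = (ΔQ/Q̄) ÷ (ΔI/Ī) = (-550.4/1045.2) ÷ (-13130/64115) = 2.571.
η > 1 ⇒ luxury.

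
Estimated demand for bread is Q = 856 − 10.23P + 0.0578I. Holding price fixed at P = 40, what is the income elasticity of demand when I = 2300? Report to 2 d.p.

At P = 40, I = 2300: Q = 579.740.
Holding P constant, ∂Q/∂I = 0.0578.
η_I = (∂Q/∂I)·(I/Q) = 0.0578 × (2300/579.740) = 0.23.

0.23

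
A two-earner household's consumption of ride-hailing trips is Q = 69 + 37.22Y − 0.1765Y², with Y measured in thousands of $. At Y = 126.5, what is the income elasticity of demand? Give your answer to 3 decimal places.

-0.482

At Y = 126.5: Q = 1952.9329.
dQ/dY = 37.22 − 0.353Y = -7.43450.
η = (dQ/dY)·(Y/Q) = -7.43450 × (126.5/1952.9329) = -0.482.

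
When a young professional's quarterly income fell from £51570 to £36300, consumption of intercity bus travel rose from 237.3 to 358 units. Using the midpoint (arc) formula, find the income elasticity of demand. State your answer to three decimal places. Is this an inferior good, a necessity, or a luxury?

-1.167 (inferior good)

ΔQ = 358 − 237.3 = 120.7; midpoint Q̄ = (237.3 + 358)/2 = 297.65.
ΔI = 36300 − 51570 = -15270; midpoint Ī = (51570 + 36300)/2 = 43935.
η = (ΔQ/Q̄) ÷ (ΔI/Ī) = (120.7/297.65) ÷ (-15270/43935) = -1.167.
η < 0 ⇒ inferior good.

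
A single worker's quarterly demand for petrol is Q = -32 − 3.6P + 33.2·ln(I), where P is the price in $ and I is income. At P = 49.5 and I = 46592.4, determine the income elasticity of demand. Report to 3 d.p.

At P = 49.5, I = 46592.4: Q = 146.673.
Holding P constant, ∂Q/∂I = 33.2/I = 0.000712563.
η_I = (∂Q/∂I)·(I/Q) = 0.000712563 × (46592.4/146.673) = 0.226.

0.226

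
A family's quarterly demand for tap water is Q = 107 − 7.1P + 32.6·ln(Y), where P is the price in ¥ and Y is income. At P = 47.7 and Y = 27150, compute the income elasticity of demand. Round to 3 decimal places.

At P = 47.7, Y = 27150: Q = 101.148.
Holding P constant, ∂Q/∂Y = 32.6/Y = 0.00120074.
η_Y = (∂Q/∂Y)·(Y/Q) = 0.00120074 × (27150/101.148) = 0.322.

0.322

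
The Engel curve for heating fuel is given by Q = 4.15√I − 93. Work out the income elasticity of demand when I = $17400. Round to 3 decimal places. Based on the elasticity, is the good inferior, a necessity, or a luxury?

At I = 17400: Q = 454.423.
dQ/dI = 4.15/(2√I) = 0.0157305 at this income.
η = (dQ/dI)·(I/Q) = 0.0157305 × (17400/454.423) = 0.602.
Since 0 < η < 1, the good is a necessity.

0.602 (necessity)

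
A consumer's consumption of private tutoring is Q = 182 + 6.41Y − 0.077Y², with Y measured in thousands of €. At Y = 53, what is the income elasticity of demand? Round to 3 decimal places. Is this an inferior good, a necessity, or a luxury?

-0.304 (inferior good)

At Y = 53: Q = 305.4370.
dQ/dY = 6.41 − 0.154Y = -1.75200.
η = (dQ/dY)·(Y/Q) = -1.75200 × (53/305.4370) = -0.304.
η < 0 ⇒ inferior good.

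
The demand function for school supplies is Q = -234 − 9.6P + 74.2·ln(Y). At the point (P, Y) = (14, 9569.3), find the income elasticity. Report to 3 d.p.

0.238

At P = 14, Y = 9569.3: Q = 311.741.
Holding P constant, ∂Q/∂Y = 74.2/Y = 0.00775396.
η_Y = (∂Q/∂Y)·(Y/Q) = 0.00775396 × (9569.3/311.741) = 0.238.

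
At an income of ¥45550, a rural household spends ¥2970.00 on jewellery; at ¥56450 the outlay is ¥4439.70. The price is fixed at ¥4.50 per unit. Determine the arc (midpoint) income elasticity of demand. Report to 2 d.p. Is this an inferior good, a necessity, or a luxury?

1.86 (luxury)

With a constant price, Q₁ = 2970.00/4.50 = 660.000 and Q₂ = 4439.70/4.50 = 986.600 (equivalently, work directly with expenditure since P cancels).
Midpoint %ΔQ = (4439.70 − 2970.00)/3704.85 = 0.39670; midpoint %ΔI = (56450 − 45550)/51000 = 0.21373.
η = 0.39670 / 0.21373 = 1.86.
η > 1 ⇒ luxury.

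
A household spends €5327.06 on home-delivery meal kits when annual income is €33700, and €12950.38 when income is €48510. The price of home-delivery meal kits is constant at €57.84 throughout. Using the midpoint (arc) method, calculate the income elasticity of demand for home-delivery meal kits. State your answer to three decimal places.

With a constant price, Q₁ = 5327.06/57.84 = 92.100 and Q₂ = 12950.38/57.84 = 223.900 (equivalently, work directly with expenditure since P cancels).
Midpoint %ΔQ = (12950.38 − 5327.06)/9138.72 = 0.83418; midpoint %ΔI = (48510 − 33700)/41105 = 0.36030.
η = 0.83418 / 0.36030 = 2.315.

2.315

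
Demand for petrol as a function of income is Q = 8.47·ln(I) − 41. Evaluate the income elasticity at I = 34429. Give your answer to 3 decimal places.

0.178

At I = 34429: Q = 47.483.
dQ/dI = 8.47/I = 0.000246014 at this income.
η = (dQ/dI)·(I/Q) = 0.000246014 × (34429/47.483) = 0.178.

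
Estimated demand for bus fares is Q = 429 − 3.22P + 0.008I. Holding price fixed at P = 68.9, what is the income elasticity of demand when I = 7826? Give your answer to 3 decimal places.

0.232

At P = 68.9, I = 7826: Q = 269.750.
Holding P constant, ∂Q/∂I = 0.008.
η_I = (∂Q/∂I)·(I/Q) = 0.008 × (7826/269.750) = 0.232.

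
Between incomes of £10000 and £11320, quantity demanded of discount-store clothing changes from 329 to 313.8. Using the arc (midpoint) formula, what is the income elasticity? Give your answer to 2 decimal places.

ΔQ = 313.8 − 329 = -15.2; midpoint Q̄ = (329 + 313.8)/2 = 321.4.
ΔI = 11320 − 10000 = 1320; midpoint Ī = (10000 + 11320)/2 = 10660.
η = (ΔQ/Q̄) ÷ (ΔI/Ī) = (-15.2/321.4) ÷ (1320/10660) = -0.38.

-0.38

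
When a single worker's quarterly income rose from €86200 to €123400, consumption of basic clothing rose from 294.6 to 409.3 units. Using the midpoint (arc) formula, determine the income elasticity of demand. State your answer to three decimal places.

0.918

ΔQ = 409.3 − 294.6 = 114.7; midpoint Q̄ = (294.6 + 409.3)/2 = 351.95.
ΔI = 123400 − 86200 = 37200; midpoint Ī = (86200 + 123400)/2 = 104800.
η = (ΔQ/Q̄) ÷ (ΔI/Ī) = (114.7/351.95) ÷ (37200/104800) = 0.918.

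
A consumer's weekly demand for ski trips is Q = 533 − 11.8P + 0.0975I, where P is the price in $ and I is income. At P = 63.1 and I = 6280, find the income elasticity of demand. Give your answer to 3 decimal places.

1.528

At P = 63.1, I = 6280: Q = 400.720.
Holding P constant, ∂Q/∂I = 0.0975.
η_I = (∂Q/∂I)·(I/Q) = 0.0975 × (6280/400.720) = 1.528.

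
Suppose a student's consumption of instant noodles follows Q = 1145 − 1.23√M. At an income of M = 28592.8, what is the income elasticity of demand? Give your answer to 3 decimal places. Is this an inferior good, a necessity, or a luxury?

At M = 28592.8: Q = 937.014.
dQ/dM = -1.23/(2√M) = -0.00363703 at this income.
η = (dQ/dM)·(M/Q) = -0.00363703 × (28592.8/937.014) = -0.111.
Since η < 0, the good is an inferior good.

-0.111 (inferior good)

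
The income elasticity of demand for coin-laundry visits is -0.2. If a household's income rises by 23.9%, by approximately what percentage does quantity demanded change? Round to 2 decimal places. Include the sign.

-4.78%

%ΔQ ≈ η × %ΔI = -0.2 × 23.9% = -4.78%.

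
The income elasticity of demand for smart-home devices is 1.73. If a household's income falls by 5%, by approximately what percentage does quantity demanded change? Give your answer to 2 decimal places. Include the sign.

-8.65%

%ΔQ ≈ η × %ΔI = 1.73 × (-5%) = -8.65%.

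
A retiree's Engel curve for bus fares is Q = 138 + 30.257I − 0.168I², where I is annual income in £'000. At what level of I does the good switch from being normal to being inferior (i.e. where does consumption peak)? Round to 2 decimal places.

90.05

dQ/dI = 30.257 − 0.336I.
The good is inferior where dQ/dI < 0. Setting dQ/dI = 0 gives I = 30.257 / 0.336 = 90.05.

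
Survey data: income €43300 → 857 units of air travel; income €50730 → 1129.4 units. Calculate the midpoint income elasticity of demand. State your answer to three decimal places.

ΔQ = 1129.4 − 857 = 272.4; midpoint Q̄ = (857 + 1129.4)/2 = 993.2.
ΔI = 50730 − 43300 = 7430; midpoint Ī = (43300 + 50730)/2 = 47015.
η = (ΔQ/Q̄) ÷ (ΔI/Ī) = (272.4/993.2) ÷ (7430/47015) = 1.735.

1.735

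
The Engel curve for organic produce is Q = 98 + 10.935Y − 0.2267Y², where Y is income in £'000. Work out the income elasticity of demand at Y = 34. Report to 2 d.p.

At Y = 34: Q = 207.7248.
dQ/dY = 10.935 − 0.4534Y = -4.48060.
η = (dQ/dY)·(Y/Q) = -4.48060 × (34/207.7248) = -0.73.

-0.73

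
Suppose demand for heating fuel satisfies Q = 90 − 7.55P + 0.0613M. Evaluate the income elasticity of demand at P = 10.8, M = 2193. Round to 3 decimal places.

0.941

At P = 10.8, M = 2193: Q = 142.891.
Holding P constant, ∂Q/∂M = 0.0613.
η_M = (∂Q/∂M)·(M/Q) = 0.0613 × (2193/142.891) = 0.941.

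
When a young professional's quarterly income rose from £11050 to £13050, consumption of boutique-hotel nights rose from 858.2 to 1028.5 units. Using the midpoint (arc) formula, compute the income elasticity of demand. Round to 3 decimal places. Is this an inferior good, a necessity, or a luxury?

ΔQ = 1028.5 − 858.2 = 170.3; midpoint Q̄ = (858.2 + 1028.5)/2 = 943.35.
ΔI = 13050 − 11050 = 2000; midpoint Ī = (11050 + 13050)/2 = 12050.
η = (ΔQ/Q̄) ÷ (ΔI/Ī) = (170.3/943.35) ÷ (2000/12050) = 1.088.
η > 1 ⇒ luxury.

1.088 (luxury)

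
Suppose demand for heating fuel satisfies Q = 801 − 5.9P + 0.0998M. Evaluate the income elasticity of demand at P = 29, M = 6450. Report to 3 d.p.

0.505

At P = 29, M = 6450: Q = 1273.610.
Holding P constant, ∂Q/∂M = 0.0998.
η_M = (∂Q/∂M)·(M/Q) = 0.0998 × (6450/1273.610) = 0.505.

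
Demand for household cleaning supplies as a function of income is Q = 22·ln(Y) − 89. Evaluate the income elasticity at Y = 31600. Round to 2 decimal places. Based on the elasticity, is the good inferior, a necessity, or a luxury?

At Y = 31600: Q = 138.940.
dQ/dY = 22/Y = 0.000696203 at this income.
η = (dQ/dY)·(Y/Q) = 0.000696203 × (31600/138.940) = 0.16.
Since 0 < η < 1, the good is a necessity.

0.16 (necessity)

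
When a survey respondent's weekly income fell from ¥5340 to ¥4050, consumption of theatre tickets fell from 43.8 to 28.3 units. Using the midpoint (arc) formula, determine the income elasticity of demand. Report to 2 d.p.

ΔQ = 28.3 − 43.8 = -15.5; midpoint Q̄ = (43.8 + 28.3)/2 = 36.05.
ΔI = 4050 − 5340 = -1290; midpoint Ī = (5340 + 4050)/2 = 4695.
η = (ΔQ/Q̄) ÷ (ΔI/Ī) = (-15.5/36.05) ÷ (-1290/4695) = 1.56.

1.56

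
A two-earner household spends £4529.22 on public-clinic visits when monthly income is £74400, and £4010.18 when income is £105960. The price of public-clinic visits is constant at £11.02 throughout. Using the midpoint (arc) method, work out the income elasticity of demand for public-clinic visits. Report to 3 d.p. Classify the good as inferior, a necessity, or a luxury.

-0.347 (inferior good)

With a constant price, Q₁ = 4529.22/11.02 = 411.000 and Q₂ = 4010.18/11.02 = 363.900 (equivalently, work directly with expenditure since P cancels).
Midpoint %ΔQ = (4010.18 − 4529.22)/4269.70 = -0.12156; midpoint %ΔI = (105960 − 74400)/90180 = 0.34997.
η = -0.12156 / 0.34997 = -0.347.
η < 0 ⇒ inferior good.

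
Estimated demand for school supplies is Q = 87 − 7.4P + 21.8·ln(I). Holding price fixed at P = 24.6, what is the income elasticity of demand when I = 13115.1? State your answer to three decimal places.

0.195

At P = 24.6, I = 13115.1: Q = 111.657.
Holding P constant, ∂Q/∂I = 21.8/I = 0.00166221.
η_I = (∂Q/∂I)·(I/Q) = 0.00166221 × (13115.1/111.657) = 0.195.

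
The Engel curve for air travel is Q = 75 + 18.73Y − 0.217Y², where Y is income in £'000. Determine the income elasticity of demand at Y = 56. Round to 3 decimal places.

At Y = 56: Q = 443.3680.
dQ/dY = 18.73 − 0.434Y = -5.57400.
η = (dQ/dY)·(Y/Q) = -5.57400 × (56/443.3680) = -0.704.

-0.704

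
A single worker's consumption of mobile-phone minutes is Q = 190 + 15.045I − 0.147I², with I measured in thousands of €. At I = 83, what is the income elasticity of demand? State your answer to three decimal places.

At I = 83: Q = 426.0520.
dQ/dI = 15.045 − 0.294I = -9.35700.
η = (dQ/dI)·(I/Q) = -9.35700 × (83/426.0520) = -1.823.

-1.823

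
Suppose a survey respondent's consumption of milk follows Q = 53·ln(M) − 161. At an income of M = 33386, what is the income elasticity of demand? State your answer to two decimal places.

0.14

At M = 33386: Q = 391.042.
dQ/dM = 53/M = 0.00158749 at this income.
η = (dQ/dM)·(M/Q) = 0.00158749 × (33386/391.042) = 0.14.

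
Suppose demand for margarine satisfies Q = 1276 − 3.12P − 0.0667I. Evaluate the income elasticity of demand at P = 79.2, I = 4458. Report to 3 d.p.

At P = 79.2, I = 4458: Q = 731.547.
Holding P constant, ∂Q/∂I = −0.0667.
η_I = (∂Q/∂I)·(I/Q) = -0.0667 × (4458/731.547) = -0.406.

-0.406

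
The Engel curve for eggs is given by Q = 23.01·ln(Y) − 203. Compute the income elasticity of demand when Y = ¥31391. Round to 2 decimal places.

At Y = 31391: Q = 35.252.
dQ/dY = 23.01/Y = 0.000733013 at this income.
η = (dQ/dY)·(Y/Q) = 0.000733013 × (31391/35.252) = 0.65.

0.65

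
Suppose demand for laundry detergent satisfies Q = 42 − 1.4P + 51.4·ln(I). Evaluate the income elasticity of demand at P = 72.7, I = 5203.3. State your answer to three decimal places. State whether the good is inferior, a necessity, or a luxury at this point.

At P = 72.7, I = 5203.3: Q = 380.052.
Holding P constant, ∂Q/∂I = 51.4/I = 0.00987835.
η_I = (∂Q/∂I)·(I/Q) = 0.00987835 × (5203.3/380.052) = 0.135.
Since 0 < η < 1, this is a necessity.

0.135 (necessity)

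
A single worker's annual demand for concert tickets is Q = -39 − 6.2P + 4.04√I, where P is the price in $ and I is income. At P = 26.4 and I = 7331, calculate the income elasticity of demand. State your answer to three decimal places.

At P = 26.4, I = 7331: Q = 143.230.
Holding P constant, ∂Q/∂I = 4.04/(2√I) = 0.0235923.
η_I = (∂Q/∂I)·(I/Q) = 0.0235923 × (7331/143.230) = 1.208.

1.208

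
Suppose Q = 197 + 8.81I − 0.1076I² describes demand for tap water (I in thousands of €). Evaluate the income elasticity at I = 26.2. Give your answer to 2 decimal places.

0.23

At I = 26.2: Q = 353.9611.
dQ/dI = 8.81 − 0.2152I = 3.17176.
η = (dQ/dI)·(I/Q) = 3.17176 × (26.2/353.9611) = 0.23.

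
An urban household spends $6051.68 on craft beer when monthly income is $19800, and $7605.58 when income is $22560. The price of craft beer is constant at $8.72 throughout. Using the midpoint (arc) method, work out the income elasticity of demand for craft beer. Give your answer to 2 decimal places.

With a constant price, Q₁ = 6051.68/8.72 = 694.000 and Q₂ = 7605.58/8.72 = 872.200 (equivalently, work directly with expenditure since P cancels).
Midpoint %ΔQ = (7605.58 − 6051.68)/6828.63 = 0.22756; midpoint %ΔI = (22560 − 19800)/21180 = 0.13031.
η = 0.22756 / 0.13031 = 1.75.

1.75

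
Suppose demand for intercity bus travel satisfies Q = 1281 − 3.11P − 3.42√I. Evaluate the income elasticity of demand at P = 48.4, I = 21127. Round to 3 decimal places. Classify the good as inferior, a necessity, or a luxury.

-0.392 (inferior good)

At P = 48.4, I = 21127: Q = 633.375.
Holding P constant, ∂Q/∂I = -3.42/(2√I) = -0.0117646.
η_I = (∂Q/∂I)·(I/Q) = -0.0117646 × (21127/633.375) = -0.392.
Since η < 0, this is an inferior good.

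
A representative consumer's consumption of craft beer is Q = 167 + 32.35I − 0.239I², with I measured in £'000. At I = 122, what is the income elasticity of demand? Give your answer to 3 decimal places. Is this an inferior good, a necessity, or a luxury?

At I = 122: Q = 556.4240.
dQ/dI = 32.35 − 0.478I = -25.96600.
η = (dQ/dI)·(I/Q) = -25.96600 × (122/556.4240) = -5.693.
η < 0 ⇒ inferior good.

-5.693 (inferior good)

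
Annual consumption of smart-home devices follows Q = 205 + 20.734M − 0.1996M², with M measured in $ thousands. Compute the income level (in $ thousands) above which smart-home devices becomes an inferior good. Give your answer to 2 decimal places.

51.94

dQ/dM = 20.734 − 0.3992M.
The good is inferior where dQ/dM < 0. Setting dQ/dM = 0 gives M = 20.734 / 0.3992 = 51.94.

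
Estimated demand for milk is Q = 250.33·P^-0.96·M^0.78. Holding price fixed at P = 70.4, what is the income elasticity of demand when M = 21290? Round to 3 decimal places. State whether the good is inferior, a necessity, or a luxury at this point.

For a multiplicative demand Q = A·P^α·M^β, the income elasticity is β everywhere.
Here β = 0.78, so η = 0.780.
Since 0 < η < 1, this is a necessity.

0.780 (necessity)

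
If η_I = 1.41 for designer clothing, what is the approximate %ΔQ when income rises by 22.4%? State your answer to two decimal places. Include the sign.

31.58%

%ΔQ ≈ η × %ΔI = 1.41 × 22.4% = 31.58%.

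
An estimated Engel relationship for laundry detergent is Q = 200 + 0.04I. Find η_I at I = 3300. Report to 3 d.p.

0.398

At I = 3300: Q = 332.000.
dQ/dI = 0.04.
η = (dQ/dI)·(I/Q) = 0.04 × (3300/332.000) = 0.398.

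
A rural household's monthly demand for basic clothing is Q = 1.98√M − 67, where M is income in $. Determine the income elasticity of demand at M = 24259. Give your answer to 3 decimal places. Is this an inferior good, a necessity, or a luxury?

0.639 (necessity)

At M = 24259: Q = 241.391.
dQ/dM = 1.98/(2√M) = 0.00635622 at this income.
η = (dQ/dM)·(M/Q) = 0.00635622 × (24259/241.391) = 0.639.
Since 0 < η < 1, the good is a necessity.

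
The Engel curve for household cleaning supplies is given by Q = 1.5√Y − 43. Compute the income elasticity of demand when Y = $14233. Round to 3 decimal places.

0.658

At Y = 14233: Q = 135.953.
dQ/dY = 1.5/(2√Y) = 0.00628656 at this income.
η = (dQ/dY)·(Y/Q) = 0.00628656 × (14233/135.953) = 0.658.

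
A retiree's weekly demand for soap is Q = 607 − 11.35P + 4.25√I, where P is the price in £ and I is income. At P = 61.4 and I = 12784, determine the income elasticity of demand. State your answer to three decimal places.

At P = 61.4, I = 12784: Q = 390.642.
Holding P constant, ∂Q/∂I = 4.25/(2√I) = 0.0187943.
η_I = (∂Q/∂I)·(I/Q) = 0.0187943 × (12784/390.642) = 0.615.

0.615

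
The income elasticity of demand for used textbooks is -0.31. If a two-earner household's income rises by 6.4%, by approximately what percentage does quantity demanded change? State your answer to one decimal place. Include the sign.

-2.0%

%ΔQ ≈ η × %ΔI = -0.31 × 6.4% = -2.0%.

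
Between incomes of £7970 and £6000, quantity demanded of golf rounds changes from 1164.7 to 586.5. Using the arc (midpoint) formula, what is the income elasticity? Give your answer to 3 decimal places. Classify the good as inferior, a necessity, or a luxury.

ΔQ = 586.5 − 1164.7 = -578.2; midpoint Q̄ = (1164.7 + 586.5)/2 = 875.6.
ΔI = 6000 − 7970 = -1970; midpoint Ī = (7970 + 6000)/2 = 6985.
η = (ΔQ/Q̄) ÷ (ΔI/Ī) = (-578.2/875.6) ÷ (-1970/6985) = 2.341.
η > 1 ⇒ luxury.

2.341 (luxury)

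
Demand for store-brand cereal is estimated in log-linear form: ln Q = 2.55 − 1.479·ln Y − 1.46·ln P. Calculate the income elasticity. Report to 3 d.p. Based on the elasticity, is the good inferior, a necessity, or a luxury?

In a log-linear demand, the coefficient on ln Y is the income elasticity.
So η = -1.479.
η < 0 ⇒ inferior good.

-1.479 (inferior good)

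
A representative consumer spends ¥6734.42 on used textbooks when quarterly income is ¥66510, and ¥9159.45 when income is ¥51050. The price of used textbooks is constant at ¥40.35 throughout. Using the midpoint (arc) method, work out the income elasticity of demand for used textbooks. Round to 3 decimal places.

With a constant price, Q₁ = 6734.42/40.35 = 166.900 and Q₂ = 9159.45/40.35 = 227.000 (equivalently, work directly with expenditure since P cancels).
Midpoint %ΔQ = (9159.45 − 6734.42)/7946.94 = 0.30515; midpoint %ΔI = (51050 − 66510)/58780 = -0.26301.
η = 0.30515 / -0.26301 = -1.160.

-1.160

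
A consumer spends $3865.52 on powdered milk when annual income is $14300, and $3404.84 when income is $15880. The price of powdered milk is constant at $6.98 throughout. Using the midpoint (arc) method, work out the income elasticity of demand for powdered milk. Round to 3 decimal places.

-1.210

With a constant price, Q₁ = 3865.52/6.98 = 553.799 and Q₂ = 3404.84/6.98 = 487.799 (equivalently, work directly with expenditure since P cancels).
Midpoint %ΔQ = (3404.84 − 3865.52)/3635.18 = -0.12673; midpoint %ΔI = (15880 − 14300)/15090 = 0.10471.
η = -0.12673 / 0.10471 = -1.210.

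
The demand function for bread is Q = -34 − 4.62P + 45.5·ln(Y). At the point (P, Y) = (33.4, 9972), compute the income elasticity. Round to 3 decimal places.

At P = 33.4, Y = 9972: Q = 230.635.
Holding P constant, ∂Q/∂Y = 45.5/Y = 0.00456278.
η_Y = (∂Q/∂Y)·(Y/Q) = 0.00456278 × (9972/230.635) = 0.197.

0.197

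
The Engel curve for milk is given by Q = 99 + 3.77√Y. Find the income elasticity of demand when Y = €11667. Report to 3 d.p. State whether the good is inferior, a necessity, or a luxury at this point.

0.402 (necessity)

At Y = 11667: Q = 506.212.
dQ/dY = 3.77/(2√Y) = 0.0174515 at this income.
η = (dQ/dY)·(Y/Q) = 0.0174515 × (11667/506.212) = 0.402.
Since 0 < η < 1, the good is a necessity.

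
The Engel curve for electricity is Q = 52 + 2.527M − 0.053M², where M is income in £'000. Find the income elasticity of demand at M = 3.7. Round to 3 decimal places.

0.130

At M = 3.7: Q = 60.6243.
dQ/dM = 2.527 − 0.106M = 2.13480.
η = (dQ/dM)·(M/Q) = 2.13480 × (3.7/60.6243) = 0.130.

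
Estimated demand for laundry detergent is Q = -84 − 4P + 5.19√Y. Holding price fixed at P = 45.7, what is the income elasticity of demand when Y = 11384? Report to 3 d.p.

At P = 45.7, Y = 11384: Q = 286.951.
Holding P constant, ∂Q/∂Y = 5.19/(2√Y) = 0.0243215.
η_Y = (∂Q/∂Y)·(Y/Q) = 0.0243215 × (11384/286.951) = 0.965.

0.965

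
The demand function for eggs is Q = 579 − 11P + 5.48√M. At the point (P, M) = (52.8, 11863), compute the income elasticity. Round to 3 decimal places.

At P = 52.8, M = 11863: Q = 595.067.
Holding P constant, ∂Q/∂M = 5.48/(2√M) = 0.0251567.
η_M = (∂Q/∂M)·(M/Q) = 0.0251567 × (11863/595.067) = 0.502.

0.502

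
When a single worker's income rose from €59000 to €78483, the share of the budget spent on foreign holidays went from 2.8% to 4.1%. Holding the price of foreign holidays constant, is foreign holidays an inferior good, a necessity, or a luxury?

The budget share rises as income rises, so η > 1.

luxury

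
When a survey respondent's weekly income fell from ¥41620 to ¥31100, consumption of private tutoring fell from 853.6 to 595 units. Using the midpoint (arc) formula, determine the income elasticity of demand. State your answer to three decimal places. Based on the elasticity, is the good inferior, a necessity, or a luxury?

ΔQ = 595 − 853.6 = -258.6; midpoint Q̄ = (853.6 + 595)/2 = 724.3.
ΔI = 31100 − 41620 = -10520; midpoint Ī = (41620 + 31100)/2 = 36360.
η = (ΔQ/Q̄) ÷ (ΔI/Ī) = (-258.6/724.3) ÷ (-10520/36360) = 1.234.
η > 1 ⇒ luxury.

1.234 (luxury)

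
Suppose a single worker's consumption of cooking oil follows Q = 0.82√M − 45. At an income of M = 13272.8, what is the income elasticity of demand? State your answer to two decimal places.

At M = 13272.8: Q = 49.470.
dQ/dM = 0.82/(2√M) = 0.00355879 at this income.
η = (dQ/dM)·(M/Q) = 0.00355879 × (13272.8/49.470) = 0.95.

0.95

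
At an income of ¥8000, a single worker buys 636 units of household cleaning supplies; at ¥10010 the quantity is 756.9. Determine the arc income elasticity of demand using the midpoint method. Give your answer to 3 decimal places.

ΔQ = 756.9 − 636 = 120.9; midpoint Q̄ = (636 + 756.9)/2 = 696.45.
ΔI = 10010 − 8000 = 2010; midpoint Ī = (8000 + 10010)/2 = 9005.
η = (ΔQ/Q̄) ÷ (ΔI/Ī) = (120.9/696.45) ÷ (2010/9005) = 0.778.

0.778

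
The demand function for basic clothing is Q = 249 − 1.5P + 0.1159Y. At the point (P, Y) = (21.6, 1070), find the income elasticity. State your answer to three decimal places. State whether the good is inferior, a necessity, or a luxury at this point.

0.364 (necessity)

At P = 21.6, Y = 1070: Q = 340.613.
Holding P constant, ∂Q/∂Y = 0.1159.
η_Y = (∂Q/∂Y)·(Y/Q) = 0.1159 × (1070/340.613) = 0.364.
Since 0 < η < 1, this is a necessity.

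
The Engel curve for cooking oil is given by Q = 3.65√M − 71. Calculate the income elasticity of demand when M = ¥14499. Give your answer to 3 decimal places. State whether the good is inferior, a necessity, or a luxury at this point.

0.596 (necessity)

At M = 14499: Q = 368.503.
dQ/dM = 3.65/(2√M) = 0.0151563 at this income.
η = (dQ/dM)·(M/Q) = 0.0151563 × (14499/368.503) = 0.596.
Since 0 < η < 1, the good is a necessity.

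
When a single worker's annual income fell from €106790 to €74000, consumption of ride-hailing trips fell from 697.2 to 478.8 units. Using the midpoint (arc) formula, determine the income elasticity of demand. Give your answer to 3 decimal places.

ΔQ = 478.8 − 697.2 = -218.4; midpoint Q̄ = (697.2 + 478.8)/2 = 588.
ΔI = 74000 − 106790 = -32790; midpoint Ī = (106790 + 74000)/2 = 90395.
η = (ΔQ/Q̄) ÷ (ΔI/Ī) = (-218.4/588) ÷ (-32790/90395) = 1.024.

1.024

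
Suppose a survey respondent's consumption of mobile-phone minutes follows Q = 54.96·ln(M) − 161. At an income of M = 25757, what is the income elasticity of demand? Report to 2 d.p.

At M = 25757: Q = 397.199.
dQ/dM = 54.96/M = 0.00213379 at this income.
η = (dQ/dM)·(M/Q) = 0.00213379 × (25757/397.199) = 0.14.

0.14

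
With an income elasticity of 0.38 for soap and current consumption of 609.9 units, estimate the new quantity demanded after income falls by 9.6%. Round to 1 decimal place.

587.7

%ΔQ ≈ η × %ΔI = 0.38 × (-9.6%) = -3.648%.
New Q ≈ 609.9 × (1 − 0.03648) = 587.7.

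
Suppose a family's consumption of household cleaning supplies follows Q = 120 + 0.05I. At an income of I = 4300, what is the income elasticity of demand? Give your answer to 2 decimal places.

0.64

At I = 4300: Q = 335.000.
dQ/dI = 0.05.
η = (dQ/dI)·(I/Q) = 0.05 × (4300/335.000) = 0.64.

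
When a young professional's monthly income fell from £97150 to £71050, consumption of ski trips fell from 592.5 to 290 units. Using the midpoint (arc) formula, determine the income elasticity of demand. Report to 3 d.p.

2.209

ΔQ = 290 − 592.5 = -302.5; midpoint Q̄ = (592.5 + 290)/2 = 441.25.
ΔI = 71050 − 97150 = -26100; midpoint Ī = (97150 + 71050)/2 = 84100.
η = (ΔQ/Q̄) ÷ (ΔI/Ī) = (-302.5/441.25) ÷ (-26100/84100) = 2.209.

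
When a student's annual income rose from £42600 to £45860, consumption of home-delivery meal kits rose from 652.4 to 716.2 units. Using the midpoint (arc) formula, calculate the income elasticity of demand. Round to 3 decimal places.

1.265

ΔQ = 716.2 − 652.4 = 63.8; midpoint Q̄ = (652.4 + 716.2)/2 = 684.3.
ΔI = 45860 − 42600 = 3260; midpoint Ī = (42600 + 45860)/2 = 44230.
η = (ΔQ/Q̄) ÷ (ΔI/Ī) = (63.8/684.3) ÷ (3260/44230) = 1.265.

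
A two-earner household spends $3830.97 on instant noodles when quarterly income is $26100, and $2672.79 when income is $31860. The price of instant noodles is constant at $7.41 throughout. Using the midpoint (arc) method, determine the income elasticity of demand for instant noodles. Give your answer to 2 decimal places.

-1.79

With a constant price, Q₁ = 3830.97/7.41 = 517.000 and Q₂ = 2672.79/7.41 = 360.700 (equivalently, work directly with expenditure since P cancels).
Midpoint %ΔQ = (2672.79 − 3830.97)/3251.88 = -0.35616; midpoint %ΔI = (31860 − 26100)/28980 = 0.19876.
η = -0.35616 / 0.19876 = -1.79.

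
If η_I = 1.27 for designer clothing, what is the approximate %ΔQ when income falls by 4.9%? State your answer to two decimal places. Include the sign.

%ΔQ ≈ η × %ΔI = 1.27 × (-4.9%) = -6.22%.

-6.22%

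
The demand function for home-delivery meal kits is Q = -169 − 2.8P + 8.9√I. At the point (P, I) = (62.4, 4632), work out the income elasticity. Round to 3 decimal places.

At P = 62.4, I = 4632: Q = 262.003.
Holding P constant, ∂Q/∂I = 8.9/(2√I) = 0.0653846.
η_I = (∂Q/∂I)·(I/Q) = 0.0653846 × (4632/262.003) = 1.156.

1.156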